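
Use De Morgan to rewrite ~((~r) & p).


De Morgan: the negation of a conjunction is the disjunction of the negations.
Distribute ~ across &, flipping it to |, and negate each literal.

r | (~p)


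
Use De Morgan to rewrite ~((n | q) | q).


De Morgan: the negation of a disjunction is the conjunction of the negations.
Distribute ~ across |, flipping it to &, and negate each literal.

((~n) & (~q)) & (~q)


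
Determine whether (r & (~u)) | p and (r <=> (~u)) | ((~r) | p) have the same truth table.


Compare truth tables:
p | r | u | φ | ψ
-----------------
False | False | False | False | True
True | False | False | True | True
False | True | False | True | True
True | True | False | True | True
False | False | True | False | True
True | False | True | True | True
False | True | True | False | False
True | True | True | True | True
They differ at row 1 (p=False, r=False, u=False): φ=False but ψ=True.

No, they are not logically equivalent.


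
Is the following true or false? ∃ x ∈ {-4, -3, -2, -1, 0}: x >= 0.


Evaluate the predicate on each element: -4:F, -3:F, -2:F, -1:F, 0:T.
Witness x = 0 satisfies the predicate.

T


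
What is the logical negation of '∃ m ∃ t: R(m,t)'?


Negation flips each quantifier (∀↔∃) and negates the inner predicate.
¬(∃ m ∃ t: φ) = ∀ m ∀ t: ¬φ.

∀ m ∀ t: ¬(R(m,t))


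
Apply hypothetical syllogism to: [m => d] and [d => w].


Hypothetical syllogism: from (P → Q) and (Q → R), infer (P → R).
Chain the two implications through the shared middle term 'd'.

m => w


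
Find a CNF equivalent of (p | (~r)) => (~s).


Step 1: Rewrite as ¬(p ∨ (¬r)) ∨ (¬s) = (¬p ∧ ¬(¬r)) ∨ (¬s).
Step 2: Distribute ∨ over ∧.
Step 3: Eliminate any double negations (¬¬X = X).

((~p) | (~s)) & (r | (~s))


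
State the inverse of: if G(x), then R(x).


The inverse of (P → Q) is (¬P → ¬Q). It is equivalent to the converse, not to the original.
Here P = 'G(x)' and Q = 'R(x)'.

If not (G(x)), then not (R(x)).


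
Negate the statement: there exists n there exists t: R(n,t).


Negation flips each quantifier (∀↔∃) and negates the inner predicate.
¬(there exists n there exists t: φ) = for all n for all t: ¬φ.

for all n for all t: NOT(R(n,t))


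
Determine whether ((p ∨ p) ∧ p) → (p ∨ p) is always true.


Build the truth table over {p}:
p | φ
-----
F | T
T | T
Every row evaluates to true.

Yes, it is a tautology.


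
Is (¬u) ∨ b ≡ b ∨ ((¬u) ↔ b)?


Compare truth tables:
b | u | φ | ψ
-------------
F | F | T | F
T | F | T | T
F | T | F | T
T | T | T | T
They differ at row 1 (b=F, u=F): φ=T but ψ=F.

No, they are not logically equivalent.


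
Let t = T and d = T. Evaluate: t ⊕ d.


Exclusive or is true when exactly one operand is true.
Substitute: t=T, d=T.
T ⊕ T evaluates to F.

F


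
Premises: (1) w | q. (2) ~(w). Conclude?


Disjunctive syllogism: from (P ∨ Q) and ¬P, infer Q.
One disjunct, 'w', is ruled out; the other must hold.

q


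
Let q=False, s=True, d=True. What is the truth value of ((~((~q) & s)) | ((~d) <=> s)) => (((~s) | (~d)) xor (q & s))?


Substitute q=False, s=True, d=True:
… (earlier sub-steps elided)
~((~q) & s) = False
~d = False
(~d) <=> s = False <=> True = False
(~((~q) & s)) | ((~d) <=> s) = False | False = False
~s = False
~d = False
(~s) | (~d) = False | False = False
q & s = False & True = False
((~s) | (~d)) xor (q & s) = False xor False = False
((~((~q) & s)) | ((~d) <=> s)) => (((~s) | (~d)) xor (q & s)) = False => False = True

True


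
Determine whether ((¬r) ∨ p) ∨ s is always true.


Build the truth table over {p, r, s}:
p | r | s | φ
-------------
F | F | F | T
T | F | F | T
F | T | F | F
T | T | F | T
F | F | T | T
T | F | T | T
F | T | T | T
T | T | T | T
Counterexample at row 3: with p=F, r=T, s=F, the formula is F.

No, it is not a tautology.


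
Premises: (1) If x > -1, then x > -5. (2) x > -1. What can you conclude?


Modus ponens: from (P → Q) and P, infer Q.
P = 'x > -1' is asserted, and P → Q holds, so Q follows.

x > -5.


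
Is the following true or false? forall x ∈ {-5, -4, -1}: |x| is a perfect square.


Evaluate the predicate on each element: -5:False, -4:True, -1:True.
Counterexample x = -5 fails the predicate.

False


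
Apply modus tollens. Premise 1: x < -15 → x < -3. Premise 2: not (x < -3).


Modus tollens: from (P → Q) and ¬Q, infer ¬P.
Q = 'x < -3' is denied; since P → Q, P must also fail.

Not (x < -15).


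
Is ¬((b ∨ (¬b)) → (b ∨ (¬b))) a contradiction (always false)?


Truth table over {b}:
b | φ
-----
F | F
T | F
Every row is false.

Yes, it is a contradiction.


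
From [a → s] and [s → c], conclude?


Hypothetical syllogism: from (P → Q) and (Q → R), infer (P → R).
Chain the two implications through the shared middle term 's'.

a → c


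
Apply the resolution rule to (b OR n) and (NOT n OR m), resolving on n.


The clauses contain complementary literals n and NOTn.
Resolution eliminates this pair and disjoins the remaining literals (merging duplicates).

(b OR m)


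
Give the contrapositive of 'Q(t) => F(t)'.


The contrapositive of (P → Q) is (¬Q → ¬P); it is logically equivalent to the original.
Here P = 'Q(t)' and Q = 'F(t)'.

If not (F(t)), then not (Q(t)).


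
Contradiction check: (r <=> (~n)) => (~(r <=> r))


Truth table over {n, r}:
n | r | φ
---------
False | False | True
True | False | False
False | True | False
True | True | True
Satisfying assignment at row 1: n=False, r=False gives True.

No, it is not a contradiction.


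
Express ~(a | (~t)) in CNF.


Step 1: Apply De Morgan: ¬(a ∨ (¬t)) = ¬a ∧ ¬(¬t).
Step 2: Eliminate any double negations (¬¬X = X).

(~a) & t


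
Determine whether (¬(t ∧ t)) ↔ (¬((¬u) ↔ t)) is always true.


Build the truth table over {t, u}:
t | u | φ
---------
F | F | T
T | F | T
F | T | F
T | T | F
Counterexample at row 3: with t=F, u=T, the formula is F.

No, it is not a tautology.


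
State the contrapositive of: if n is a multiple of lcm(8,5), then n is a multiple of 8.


The contrapositive of (P → Q) is (¬Q → ¬P); it is logically equivalent to the original.
Here P = 'n is a multiple of lcm(8,5)' and Q = 'n is a multiple of 8'.

If not (n is a multiple of 8), then not (n is a multiple of lcm(8,5)).


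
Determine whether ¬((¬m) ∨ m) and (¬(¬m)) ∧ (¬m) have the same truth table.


Compare truth tables:
m | φ | ψ
---------
F | F | F
T | F | F
The columns φ and ψ agree on every row.

Yes, they are logically equivalent.


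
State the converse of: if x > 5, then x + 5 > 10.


The converse of (P → Q) is (Q → P). It is not in general equivalent to the original.
Here P = 'x > 5' and Q = 'x + 5 > 10'.

If x + 5 > 10, then x > 5.


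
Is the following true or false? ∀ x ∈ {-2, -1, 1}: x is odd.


Evaluate the predicate on each element: -2:F, -1:T, 1:T.
Counterexample x = -2 fails the predicate.

F


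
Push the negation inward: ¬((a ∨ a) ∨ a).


De Morgan: the negation of a disjunction is the conjunction of the negations.
Distribute ¬ across ∨, flipping it to ∧, and negate each literal.

((¬a) ∧ (¬a)) ∧ (¬a)


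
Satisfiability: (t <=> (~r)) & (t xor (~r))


Check all 4 assignments over {r, t}:
r | t | φ
---------
False | False | False
True | False | False
False | True | False
True | True | False
No assignment makes the formula true.

Unsatisfiable.


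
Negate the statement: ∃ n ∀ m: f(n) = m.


Negation flips each quantifier (∀↔∃) and negates the inner predicate.
¬(∃ n ∀ m: φ) = ∀ n ∃ m: ¬φ.

∀ n ∃ m: ¬(f(n) = m)


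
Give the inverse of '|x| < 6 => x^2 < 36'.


The inverse of (P → Q) is (¬P → ¬Q). It is equivalent to the converse, not to the original.
Here P = '|x| < 6' and Q = 'x^2 < 36'.

If not (|x| < 6), then not (x^2 < 36).


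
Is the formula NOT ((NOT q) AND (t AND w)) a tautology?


Build the truth table over {q, t, w}:
q | t | w | φ
-------------
F | F | F | T
T | F | F | T
F | T | F | T
T | T | F | T
F | F | T | T
T | F | T | T
F | T | T | F
T | T | T | T
Counterexample at row 7: with q=F, t=T, w=T, the formula is F.

No, it is not a tautology.


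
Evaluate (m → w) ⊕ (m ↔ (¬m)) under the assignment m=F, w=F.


Substitute m=F, w=F:
m → w = F → F = T
¬m = T
m ↔ (¬m) = F ↔ T = F
(m → w) ⊕ (m ↔ (¬m)) = T ⊕ F = T

T


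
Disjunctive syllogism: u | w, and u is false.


Disjunctive syllogism: from (P ∨ Q) and ¬P, infer Q.
One disjunct, 'u', is ruled out; the other must hold.

w


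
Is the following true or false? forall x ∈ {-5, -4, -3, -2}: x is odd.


Evaluate the predicate on each element: -5:True, -4:False, -3:True, -2:False.
Counterexample x = -4 fails the predicate.

False


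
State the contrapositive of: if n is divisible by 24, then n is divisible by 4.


The contrapositive of (P → Q) is (¬Q → ¬P); it is logically equivalent to the original.
Here P = 'n is divisible by 24' and Q = 'n is divisible by 4'.

If not (n is divisible by 4), then not (n is divisible by 24).


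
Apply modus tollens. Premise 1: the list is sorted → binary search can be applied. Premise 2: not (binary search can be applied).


Modus tollens: from (P → Q) and ¬Q, infer ¬P.
Q = 'binary search can be applied' is denied; since P → Q, P must also fail.

Not (the list is sorted).


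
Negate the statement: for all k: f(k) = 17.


¬(for all x: φ) = there exists x: ¬φ, and ¬(there exists x: φ) = for all x: ¬φ.
Apply to the universal statement.

there exists k: NOT(f(k) = 17)


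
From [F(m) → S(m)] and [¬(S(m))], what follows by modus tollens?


Modus tollens: from (P → Q) and ¬Q, infer ¬P.
Q = 'S(m)' is denied; since P → Q, P must also fail.

Not (F(m)).


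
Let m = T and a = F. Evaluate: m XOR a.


Exclusive or is true when exactly one operand is true.
Substitute: m=T, a=F.
T XOR F evaluates to T.

T


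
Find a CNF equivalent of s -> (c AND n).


Step 1: Rewrite s → (c ∧ n) as ¬s ∨ (c ∧ n).
Step 2: Distribute ∨ over ∧.

((NOT s) OR c) AND ((NOT s) OR n)


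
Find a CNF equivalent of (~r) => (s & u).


Step 1: Rewrite (¬r) → (s ∧ u) as ¬(¬r) ∨ (s ∧ u).
Step 2: Distribute ∨ over ∧.
Step 3: Eliminate any double negations (¬¬X = X).

(r | s) & (r | u)


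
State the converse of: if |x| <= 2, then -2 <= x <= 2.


The converse of (P → Q) is (Q → P). It is not in general equivalent to the original.
Here P = '|x| <= 2' and Q = '-2 <= x <= 2'.

If -2 <= x <= 2, then |x| <= 2.


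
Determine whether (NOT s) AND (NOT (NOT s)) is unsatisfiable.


Truth table over {s}:
s | φ
-----
F | F
T | F
Every row is false.

Yes, it is a contradiction.


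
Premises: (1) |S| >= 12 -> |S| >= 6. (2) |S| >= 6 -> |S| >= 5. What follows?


Hypothetical syllogism: from (P → Q) and (Q → R), infer (P → R).
Chain the two implications through the shared middle term '|S| >= 6'.

|S| >= 12 -> |S| >= 5


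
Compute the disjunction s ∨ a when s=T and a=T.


Disjunction is false only when both operands are false.
Substitute: s=T, a=T.
T ∨ T evaluates to T.

T


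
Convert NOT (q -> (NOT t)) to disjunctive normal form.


Step 1: Rewrite implication then negate: ¬(¬q ∨ (¬t)) = q ∧ ¬(¬t).
Step 2: Eliminate any double negations (¬¬X = X).

q AND t


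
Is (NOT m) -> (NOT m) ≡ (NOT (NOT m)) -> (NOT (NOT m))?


Compare truth tables:
m | φ | ψ
---------
F | T | T
T | T | T
The columns φ and ψ agree on every row.

Yes, they are logically equivalent.


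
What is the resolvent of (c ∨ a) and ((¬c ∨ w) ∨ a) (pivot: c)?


The clauses contain complementary literals c and ¬c.
Resolution eliminates this pair and disjoins the remaining literals (merging duplicates).

(a ∨ w)


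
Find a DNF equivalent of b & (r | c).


Step 1: Distribute ∧ over ∨: b ∧ (r ∨ c) = (b ∧ r) ∨ (b ∧ c).

(b & r) | (b & c)


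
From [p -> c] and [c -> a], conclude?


Hypothetical syllogism: from (P → Q) and (Q → R), infer (P → R).
Chain the two implications through the shared middle term 'c'.

p -> a


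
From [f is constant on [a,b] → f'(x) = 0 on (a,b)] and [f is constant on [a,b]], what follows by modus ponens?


Modus ponens: from (P → Q) and P, infer Q.
P = 'f is constant on [a,b]' is asserted, and P → Q holds, so Q follows.

f'(x) = 0 on (a,b).


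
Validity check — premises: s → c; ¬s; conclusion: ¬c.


This is denying the antecedent (fallacy). There exist truth assignments where the premises are all true but the conclusion is false.

Invalid.


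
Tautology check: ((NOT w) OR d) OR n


Build the truth table over {d, n, w}:
d | n | w | φ
-------------
F | F | F | T
T | F | F | T
F | T | F | T
T | T | F | T
F | F | T | F
T | F | T | T
F | T | T | T
T | T | T | T
Counterexample at row 5: with d=F, n=F, w=T, the formula is F.

No, it is not a tautology.


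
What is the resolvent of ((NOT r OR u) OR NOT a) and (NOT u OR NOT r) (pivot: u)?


The clauses contain complementary literals u and NOTu.
Resolution eliminates this pair and disjoins the remaining literals (merging duplicates).

(NOT r OR NOT a)


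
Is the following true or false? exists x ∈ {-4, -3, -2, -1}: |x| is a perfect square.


Evaluate the predicate on each element: -4:True, -3:False, -2:False, -1:True.
Witness x = -4 satisfies the predicate.

True


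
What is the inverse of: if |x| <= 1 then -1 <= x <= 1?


The inverse of (P → Q) is (¬P → ¬Q). It is equivalent to the converse, not to the original.
Here P = '|x| <= 1' and Q = '-1 <= x <= 1'.

If not (|x| <= 1), then not (-1 <= x <= 1).


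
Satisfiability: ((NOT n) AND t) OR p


Search for a satisfying assignment over {n, p, t}.
Try n=F, p=T, t=F: the formula evaluates to T.
A satisfying assignment exists.

Satisfiable.


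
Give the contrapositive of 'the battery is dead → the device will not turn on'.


The contrapositive of (P → Q) is (¬Q → ¬P); it is logically equivalent to the original.
Here P = 'the battery is dead' and Q = 'the device will not turn on'.

If not (the device will not turn on), then not (the battery is dead).


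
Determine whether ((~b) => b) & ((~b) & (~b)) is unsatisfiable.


Truth table over {b}:
b | φ
-----
False | False
True | False
Every row is false.

Yes, it is a contradiction.


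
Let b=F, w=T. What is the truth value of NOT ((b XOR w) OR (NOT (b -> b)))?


Substitute b=F, w=T:
b XOR w = F XOR T = T
b -> b = F -> F = T
NOT (b -> b) = F
(b XOR w) OR (NOT (b -> b)) = T OR F = T
NOT ((b XOR w) OR (NOT (b -> b))) = F

F


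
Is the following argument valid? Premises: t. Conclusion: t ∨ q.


This matches the form of disjunction introduction: the conclusion follows in every model of the premises.

Valid.


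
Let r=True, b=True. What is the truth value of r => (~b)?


Substitute r=True, b=True:
~b = False
r => (~b) = True => False = False

False


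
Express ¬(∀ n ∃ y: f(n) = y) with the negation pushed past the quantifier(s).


Negation flips each quantifier (∀↔∃) and negates the inner predicate.
¬(∀ n ∃ y: φ) = ∃ n ∀ y: ¬φ.

∃ n ∀ y: ¬(f(n) = y)


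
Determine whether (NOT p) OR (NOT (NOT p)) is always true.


Build the truth table over {p}:
p | φ
-----
F | T
T | T
Every row evaluates to true.

Yes, it is a tautology.


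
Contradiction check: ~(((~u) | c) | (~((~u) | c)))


Truth table over {c, u}:
c | u | φ
---------
False | False | False
True | False | False
False | True | False
True | True | False
Every row is false.

Yes, it is a contradiction.


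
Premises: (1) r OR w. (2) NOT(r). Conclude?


Disjunctive syllogism: from (P ∨ Q) and ¬P, infer Q.
One disjunct, 'r', is ruled out; the other must hold.

w


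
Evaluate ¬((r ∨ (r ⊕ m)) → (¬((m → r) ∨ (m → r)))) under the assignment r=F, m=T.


Substitute r=F, m=T:
r ⊕ m = F ⊕ T = T
r ∨ (r ⊕ m) = F ∨ T = T
m → r = T → F = F
m → r = T → F = F
(m → r) ∨ (m → r) = F ∨ F = F
¬((m → r) ∨ (m → r)) = T
(r ∨ (r ⊕ m)) → (¬((m → r) ∨ (m → r))) = T → T = T
¬((r ∨ (r ⊕ m)) → (¬((m → r) ∨ (m → r)))) = F

F


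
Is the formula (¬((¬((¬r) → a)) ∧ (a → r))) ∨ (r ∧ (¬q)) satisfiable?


Search for a satisfying assignment over {a, q, r}.
Try a=T, q=F, r=F: the formula evaluates to T.
A satisfying assignment exists.

Satisfiable.


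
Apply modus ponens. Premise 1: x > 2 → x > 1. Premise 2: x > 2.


Modus ponens: from (P → Q) and P, infer Q.
P = 'x > 2' is asserted, and P → Q holds, so Q follows.

x > 1.


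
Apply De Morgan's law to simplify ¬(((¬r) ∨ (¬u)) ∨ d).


De Morgan: the negation of a disjunction is the conjunction of the negations.
Distribute ¬ across ∨, flipping it to ∧, and negate each literal.

(r ∧ u) ∧ (¬d)


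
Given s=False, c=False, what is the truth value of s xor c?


Exclusive or is true when exactly one operand is true.
Substitute: s=False, c=False.
False xor False evaluates to False.

False


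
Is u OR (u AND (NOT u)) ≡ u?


Compare truth tables:
u | φ | ψ
---------
F | F | F
T | T | T
The columns φ and ψ agree on every row.

Yes, they are logically equivalent.


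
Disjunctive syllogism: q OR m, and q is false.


Disjunctive syllogism: from (P ∨ Q) and ¬P, infer Q.
One disjunct, 'q', is ruled out; the other must hold.

m


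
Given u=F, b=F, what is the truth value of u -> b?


Implication is false only when antecedent is true and consequent is false.
Substitute: u=F, b=F.
F -> F evaluates to T.

T


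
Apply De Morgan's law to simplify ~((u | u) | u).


De Morgan: the negation of a disjunction is the conjunction of the negations.
Distribute ~ across |, flipping it to &, and negate each literal.

((~u) & (~u)) & (~u)


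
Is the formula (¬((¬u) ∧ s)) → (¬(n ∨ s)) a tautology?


Build the truth table over {n, s, u}:
n | s | u | φ
-------------
F | F | F | T
T | F | F | F
F | T | F | T
T | T | F | T
F | F | T | T
T | F | T | F
F | T | T | F
T | T | T | F
Counterexample at row 2: with n=T, s=F, u=F, the formula is F.

No, it is not a tautology.


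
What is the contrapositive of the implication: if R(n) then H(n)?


The contrapositive of (P → Q) is (¬Q → ¬P); it is logically equivalent to the original.
Here P = 'R(n)' and Q = 'H(n)'.

If not (H(n)), then not (R(n)).


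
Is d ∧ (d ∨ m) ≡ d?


Compare truth tables:
d | m | φ | ψ
-------------
F | F | F | F
T | F | T | T
F | T | F | F
T | T | T | T
The columns φ and ψ agree on every row.

Yes, they are logically equivalent.


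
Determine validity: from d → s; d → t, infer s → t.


This is (no valid rule). There exist truth assignments where the premises are all true but the conclusion is false.

Invalid.


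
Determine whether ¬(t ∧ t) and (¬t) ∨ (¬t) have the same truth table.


Compare truth tables:
t | φ | ψ
---------
F | T | T
T | F | F
The columns φ and ψ agree on every row.

Yes, they are logically equivalent.


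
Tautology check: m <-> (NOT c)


Build the truth table over {c, m}:
c | m | φ
---------
F | F | F
T | F | T
F | T | T
T | T | F
Counterexample at row 1: with c=F, m=F, the formula is F.

No, it is not a tautology.


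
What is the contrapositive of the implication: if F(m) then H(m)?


The contrapositive of (P → Q) is (¬Q → ¬P); it is logically equivalent to the original.
Here P = 'F(m)' and Q = 'H(m)'.

If not (H(m)), then not (F(m)).


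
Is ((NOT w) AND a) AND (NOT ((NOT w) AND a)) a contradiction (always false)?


Truth table over {a, w}:
a | w | φ
---------
F | F | F
T | F | F
F | T | F
T | T | F
Every row is false.

Yes, it is a contradiction.


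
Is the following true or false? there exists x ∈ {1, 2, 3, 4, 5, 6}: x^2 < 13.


Evaluate the predicate on each element: 1:T, 2:T, 3:T, 4:F, 5:F, 6:F.
Witness x = 1 satisfies the predicate.

T


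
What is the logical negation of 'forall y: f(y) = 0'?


¬(forall x: φ) = exists x: ¬φ, and ¬(exists x: φ) = forall x: ¬φ.
Apply to the universal statement.

exists y: ~(f(y) = 0)


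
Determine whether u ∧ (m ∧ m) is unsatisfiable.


Truth table over {m, u}:
m | u | φ
---------
F | F | F
T | F | F
F | T | F
T | T | T
Satisfying assignment at row 4: m=T, u=T gives T.

No, it is not a contradiction.


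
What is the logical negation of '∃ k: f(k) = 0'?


¬(∀ x: φ) = ∃ x: ¬φ, and ¬(∃ x: φ) = ∀ x: ¬φ.
Apply to the existential statement.

∀ k: ¬(f(k) = 0)


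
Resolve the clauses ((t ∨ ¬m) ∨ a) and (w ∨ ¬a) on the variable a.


The clauses contain complementary literals a and ¬a.
Resolution eliminates this pair and disjoins the remaining literals (merging duplicates).

((t ∨ ¬m) ∨ w)


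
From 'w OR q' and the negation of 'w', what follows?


Disjunctive syllogism: from (P ∨ Q) and ¬P, infer Q.
One disjunct, 'w', is ruled out; the other must hold.

q


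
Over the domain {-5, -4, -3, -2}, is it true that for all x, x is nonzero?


Evaluate the predicate on each element: -5:T, -4:T, -3:T, -2:T.
Every element satisfies the predicate.

T


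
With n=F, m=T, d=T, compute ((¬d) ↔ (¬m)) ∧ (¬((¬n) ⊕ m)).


Substitute n=F, m=T, d=T:
¬d = F
¬m = F
(¬d) ↔ (¬m) = F ↔ F = T
¬n = T
(¬n) ⊕ m = T ⊕ T = F
¬((¬n) ⊕ m) = T
((¬d) ↔ (¬m)) ∧ (¬((¬n) ⊕ m)) = T ∧ T = T

T


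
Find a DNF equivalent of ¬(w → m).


Step 1: Rewrite implication then negate: ¬(¬w ∨ m) = w ∧ ¬m.

w ∧ (¬m)


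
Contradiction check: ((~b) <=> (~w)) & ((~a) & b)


Truth table over {a, b, w}:
a | b | w | φ
-------------
False | False | False | False
True | False | False | False
False | True | False | False
True | True | False | False
False | False | True | False
True | False | True | False
False | True | True | True
True | True | True | False
Satisfying assignment at row 7: a=False, b=True, w=True gives True.

No, it is not a contradiction.


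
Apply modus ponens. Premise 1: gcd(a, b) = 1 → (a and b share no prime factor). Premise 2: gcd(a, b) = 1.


Modus ponens: from (P → Q) and P, infer Q.
P = 'gcd(a, b) = 1' is asserted, and P → Q holds, so Q follows.

(a and b share no prime factor).


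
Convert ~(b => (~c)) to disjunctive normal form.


Step 1: Rewrite implication then negate: ¬(¬b ∨ (¬c)) = b ∧ ¬(¬c).
Step 2: Eliminate any double negations (¬¬X = X).

b & c


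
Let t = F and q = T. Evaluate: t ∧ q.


Conjunction is true only when both operands are true.
Substitute: t=F, q=T.
F ∧ T evaluates to F.

F


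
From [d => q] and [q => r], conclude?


Hypothetical syllogism: from (P → Q) and (Q → R), infer (P → R).
Chain the two implications through the shared middle term 'q'.

d => r


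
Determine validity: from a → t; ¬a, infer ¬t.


This is denying the antecedent (fallacy). There exist truth assignments where the premises are all true but the conclusion is false.

Invalid.


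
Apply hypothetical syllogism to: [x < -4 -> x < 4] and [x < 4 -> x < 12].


Hypothetical syllogism: from (P → Q) and (Q → R), infer (P → R).
Chain the two implications through the shared middle term 'x < 4'.

x < -4 -> x < 12


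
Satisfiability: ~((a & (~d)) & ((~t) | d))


Search for a satisfying assignment over {a, d, t}.
Try a=False, d=False, t=False: the formula evaluates to True.
A satisfying assignment exists.

Satisfiable.


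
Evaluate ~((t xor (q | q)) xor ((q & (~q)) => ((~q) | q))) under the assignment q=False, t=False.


Substitute q=False, t=False:
q | q = False | False = False
t xor (q | q) = False xor False = False
~q = True
q & (~q) = False & True = False
~q = True
(~q) | q = True | False = True
(q & (~q)) => ((~q) | q) = False => True = True
(t xor (q | q)) xor ((q & (~q)) => ((~q) | q)) = False xor True = True
~((t xor (q | q)) xor ((q & (~q)) => ((~q) | q))) = False

False


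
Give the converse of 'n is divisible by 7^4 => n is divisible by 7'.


The converse of (P → Q) is (Q → P). It is not in general equivalent to the original.
Here P = 'n is divisible by 7^4' and Q = 'n is divisible by 7'.

If n is divisible by 7, then n is divisible by 7^4.


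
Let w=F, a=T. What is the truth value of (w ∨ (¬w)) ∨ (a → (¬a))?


Substitute w=F, a=T:
¬w = T
w ∨ (¬w) = F ∨ T = T
¬a = F
a → (¬a) = T → F = F
(w ∨ (¬w)) ∨ (a → (¬a)) = T ∨ F = T

T


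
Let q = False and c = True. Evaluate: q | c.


Disjunction is false only when both operands are false.
Substitute: q=False, c=True.
False | True evaluates to True.

True


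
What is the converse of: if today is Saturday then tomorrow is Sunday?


The converse of (P → Q) is (Q → P). It is not in general equivalent to the original.
Here P = 'today is Saturday' and Q = 'tomorrow is Sunday'.

If tomorrow is Sunday, then today is Saturday.


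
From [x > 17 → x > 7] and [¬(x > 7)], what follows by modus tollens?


Modus tollens: from (P → Q) and ¬Q, infer ¬P.
Q = 'x > 7' is denied; since P → Q, P must also fail.

Not (x > 17).


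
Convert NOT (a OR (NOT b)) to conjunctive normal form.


Step 1: Apply De Morgan: ¬(a ∨ (¬b)) = ¬a ∧ ¬(¬b).
Step 2: Eliminate any double negations (¬¬X = X).

(NOT a) AND b


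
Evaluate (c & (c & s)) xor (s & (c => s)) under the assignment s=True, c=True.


Substitute s=True, c=True:
c & s = True & True = True
c & (c & s) = True & True = True
c => s = True => True = True
s & (c => s) = True & True = True
(c & (c & s)) xor (s & (c => s)) = True xor True = False

False


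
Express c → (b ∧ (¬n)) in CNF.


Step 1: Rewrite c → (b ∧ (¬n)) as ¬c ∨ (b ∧ (¬n)).
Step 2: Distribute ∨ over ∧.

((¬c) ∨ b) ∧ ((¬c) ∨ (¬n))


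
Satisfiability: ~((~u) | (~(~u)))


Check all 2 assignments over {u}:
u | φ
-----
False | False
True | False
No assignment makes the formula true.

Unsatisfiable.


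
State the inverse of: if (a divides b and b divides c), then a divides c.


The inverse of (P → Q) is (¬P → ¬Q). It is equivalent to the converse, not to the original.
Here P = '(a divides b and b divides c)' and Q = 'a divides c'.

If not ((a divides b and b divides c)), then not (a divides c).


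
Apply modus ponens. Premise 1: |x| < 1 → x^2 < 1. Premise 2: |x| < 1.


Modus ponens: from (P → Q) and P, infer Q.
P = '|x| < 1' is asserted, and P → Q holds, so Q follows.

x^2 < 1.


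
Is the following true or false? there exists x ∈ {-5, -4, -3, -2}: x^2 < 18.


Evaluate the predicate on each element: -5:F, -4:T, -3:T, -2:T.
Witness x = -4 satisfies the predicate.

T


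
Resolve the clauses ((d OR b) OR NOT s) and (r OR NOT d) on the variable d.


The clauses contain complementary literals d and NOTd.
Resolution eliminates this pair and disjoins the remaining literals (merging duplicates).

((b OR NOT s) OR r)


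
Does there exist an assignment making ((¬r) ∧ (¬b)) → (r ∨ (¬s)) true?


Search for a satisfying assignment over {b, r, s}.
Try b=F, r=F, s=F: the formula evaluates to T.
A satisfying assignment exists.

Satisfiable.


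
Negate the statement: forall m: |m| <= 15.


¬(forall x: φ) = exists x: ¬φ, and ¬(exists x: φ) = forall x: ¬φ.
Apply to the universal statement.

exists m: ~(|m| <= 15)


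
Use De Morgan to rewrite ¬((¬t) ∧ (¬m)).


De Morgan: the negation of a conjunction is the disjunction of the negations.
Distribute ¬ across ∧, flipping it to ∨, and negate each literal.

t ∨ m


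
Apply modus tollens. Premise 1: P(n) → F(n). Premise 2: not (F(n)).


Modus tollens: from (P → Q) and ¬Q, infer ¬P.
Q = 'F(n)' is denied; since P → Q, P must also fail.

Not (P(n)).


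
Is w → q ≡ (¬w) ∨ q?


Compare truth tables:
q | w | φ | ψ
-------------
F | F | T | T
T | F | T | T
F | T | F | F
T | T | T | T
The columns φ and ψ agree on every row.

Yes, they are logically equivalent.


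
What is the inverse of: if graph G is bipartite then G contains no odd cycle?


The inverse of (P → Q) is (¬P → ¬Q). It is equivalent to the converse, not to the original.
Here P = 'graph G is bipartite' and Q = 'G contains no odd cycle'.

If not (graph G is bipartite), then not (G contains no odd cycle).


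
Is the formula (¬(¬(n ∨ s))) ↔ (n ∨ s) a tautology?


Build the truth table over {n, s}:
n | s | φ
---------
F | F | T
T | F | T
F | T | T
T | T | T
Every row evaluates to true.

Yes, it is a tautology.


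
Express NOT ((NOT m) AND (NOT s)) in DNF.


Step 1: Apply De Morgan: ¬((¬m) ∧ (¬s)) = ¬(¬m) ∨ ¬(¬s).
Step 2: Eliminate any double negations (¬¬X = X).

m OR s


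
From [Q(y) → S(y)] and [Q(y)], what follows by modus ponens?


Modus ponens: from (P → Q) and P, infer Q.
P = 'Q(y)' is asserted, and P → Q holds, so Q follows.

S(y).


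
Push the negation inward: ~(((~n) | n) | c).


De Morgan: the negation of a disjunction is the conjunction of the negations.
Distribute ~ across |, flipping it to &, and negate each literal.

(n & (~n)) & (~c)


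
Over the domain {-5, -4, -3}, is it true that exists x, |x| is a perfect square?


Evaluate the predicate on each element: -5:False, -4:True, -3:False.
Witness x = -4 satisfies the predicate.

True


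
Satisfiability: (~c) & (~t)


Search for a satisfying assignment over {c, t}.
Try c=False, t=False: the formula evaluates to True.
A satisfying assignment exists.

Satisfiable.


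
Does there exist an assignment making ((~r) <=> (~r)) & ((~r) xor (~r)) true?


Check all 2 assignments over {r}:
r | φ
-----
False | False
True | False
No assignment makes the formula true.

Unsatisfiable.


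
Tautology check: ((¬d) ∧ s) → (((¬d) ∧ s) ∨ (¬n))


Build the truth table over {d, n, s}:
d | n | s | φ
-------------
F | F | F | T
T | F | F | T
F | T | F | T
T | T | F | T
F | F | T | T
T | F | T | T
F | T | T | T
T | T | T | T
Every row evaluates to true.

Yes, it is a tautology.


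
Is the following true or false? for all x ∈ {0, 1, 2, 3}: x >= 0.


Evaluate the predicate on each element: 0:T, 1:T, 2:T, 3:T.
Every element satisfies the predicate.

T


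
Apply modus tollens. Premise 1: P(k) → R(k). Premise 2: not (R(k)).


Modus tollens: from (P → Q) and ¬Q, infer ¬P.
Q = 'R(k)' is denied; since P → Q, P must also fail.

Not (P(k)).


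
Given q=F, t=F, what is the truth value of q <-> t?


Biconditional is true when both operands have the same truth value.
Substitute: q=F, t=F.
F <-> F evaluates to T.

T


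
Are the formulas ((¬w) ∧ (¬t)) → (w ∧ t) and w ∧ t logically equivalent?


Compare truth tables:
t | w | φ | ψ
-------------
F | F | F | F
T | F | T | F
F | T | T | F
T | T | T | T
They differ at row 2 (t=T, w=F): φ=T but ψ=F.

No, they are not logically equivalent.


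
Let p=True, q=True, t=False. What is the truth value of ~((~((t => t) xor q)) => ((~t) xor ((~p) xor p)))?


Substitute p=True, q=True, t=False:
t => t = False => False = True
(t => t) xor q = True xor True = False
~((t => t) xor q) = True
~t = True
~p = False
(~p) xor p = False xor True = True
(~t) xor ((~p) xor p) = True xor True = False
(~((t => t) xor q)) => ((~t) xor ((~p) xor p)) = True => False = False
~((~((t => t) xor q)) => ((~t) xor ((~p) xor p))) = True

True


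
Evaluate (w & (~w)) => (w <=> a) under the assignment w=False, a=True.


Substitute w=False, a=True:
~w = True
w & (~w) = False & True = False
w <=> a = False <=> True = False
(w & (~w)) => (w <=> a) = False => False = True

True


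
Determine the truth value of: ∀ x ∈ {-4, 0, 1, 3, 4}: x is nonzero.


Evaluate the predicate on each element: -4:T, 0:F, 1:T, 3:T, 4:T.
Counterexample x = 0 fails the predicate.

F


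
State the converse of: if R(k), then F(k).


The converse of (P → Q) is (Q → P). It is not in general equivalent to the original.
Here P = 'R(k)' and Q = 'F(k)'.

If F(k), then R(k).


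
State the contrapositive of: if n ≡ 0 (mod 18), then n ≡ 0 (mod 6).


The contrapositive of (P → Q) is (¬Q → ¬P); it is logically equivalent to the original.
Here P = 'n ≡ 0 (mod 18)' and Q = 'n ≡ 0 (mod 6)'.

If not (n ≡ 0 (mod 6)), then not (n ≡ 0 (mod 18)).


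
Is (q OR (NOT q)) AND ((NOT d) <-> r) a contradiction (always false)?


Truth table over {d, q, r}:
d | q | r | φ
-------------
F | F | F | F
T | F | F | T
F | T | F | F
T | T | F | T
F | F | T | T
T | F | T | F
F | T | T | T
T | T | T | F
Satisfying assignment at row 2: d=T, q=F, r=F gives T.

No, it is not a contradiction.


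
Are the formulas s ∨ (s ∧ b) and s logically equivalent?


Compare truth tables:
b | s | φ | ψ
-------------
F | F | F | F
T | F | F | F
F | T | T | T
T | T | T | T
The columns φ and ψ agree on every row.

Yes, they are logically equivalent.


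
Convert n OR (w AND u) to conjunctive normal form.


Step 1: Distribute ∨ over ∧: n ∨ (w ∧ u) = (n ∨ w) ∧ (n ∨ u).

(n OR w) AND (n OR u)


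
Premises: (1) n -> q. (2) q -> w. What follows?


Hypothetical syllogism: from (P → Q) and (Q → R), infer (P → R).
Chain the two implications through the shared middle term 'q'.

n -> w


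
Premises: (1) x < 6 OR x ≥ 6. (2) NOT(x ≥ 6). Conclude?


Disjunctive syllogism: from (P ∨ Q) and ¬P, infer Q.
One disjunct, 'x ≥ 6', is ruled out; the other must hold.

x < 6


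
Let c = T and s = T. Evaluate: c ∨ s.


Disjunction is false only when both operands are false.
Substitute: c=T, s=T.
T ∨ T evaluates to T.

T


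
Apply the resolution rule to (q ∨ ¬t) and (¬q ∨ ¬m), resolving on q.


The clauses contain complementary literals q and ¬q.
Resolution eliminates this pair and disjoins the remaining literals (merging duplicates).

(¬t ∨ ¬m)


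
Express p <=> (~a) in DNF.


Step 1: p ↔ (¬a) is true exactly when both agree: (p ∧ (¬a)) ∨ (¬p ∧ ¬(¬a)).
Step 2: Eliminate any double negations (¬¬X = X).

(p & (~a)) | ((~p) & a)


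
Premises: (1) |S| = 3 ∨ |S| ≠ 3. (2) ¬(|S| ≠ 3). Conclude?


Disjunctive syllogism: from (P ∨ Q) and ¬P, infer Q.
One disjunct, '|S| ≠ 3', is ruled out; the other must hold.

|S| = 3


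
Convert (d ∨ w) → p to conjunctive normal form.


Step 1: Rewrite as ¬(d ∨ w) ∨ p = (¬d ∧ ¬w) ∨ p.
Step 2: Distribute ∨ over ∧.

((¬d) ∨ p) ∧ ((¬w) ∨ p)


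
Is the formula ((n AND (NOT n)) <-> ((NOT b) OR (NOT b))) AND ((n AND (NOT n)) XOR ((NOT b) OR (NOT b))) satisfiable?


Check all 4 assignments over {b, n}:
b | n | φ
---------
F | F | F
T | F | F
F | T | F
T | T | F
No assignment makes the formula true.

Unsatisfiable.


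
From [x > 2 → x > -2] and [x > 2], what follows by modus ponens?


Modus ponens: from (P → Q) and P, infer Q.
P = 'x > 2' is asserted, and P → Q holds, so Q follows.

x > -2.


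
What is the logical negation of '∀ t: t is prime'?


¬(∀ x: φ) = ∃ x: ¬φ, and ¬(∃ x: φ) = ∀ x: ¬φ.
Apply to the universal statement.

∃ t: ¬(t is prime)


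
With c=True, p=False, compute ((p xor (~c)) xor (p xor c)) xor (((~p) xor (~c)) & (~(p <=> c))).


Substitute c=True, p=False:
… (earlier sub-steps elided)
p xor (~c) = False xor False = False
p xor c = False xor True = True
(p xor (~c)) xor (p xor c) = False xor True = True
~p = True
~c = False
(~p) xor (~c) = True xor False = True
p <=> c = False <=> True = False
~(p <=> c) = True
((~p) xor (~c)) & (~(p <=> c)) = True & True = True
((p xor (~c)) xor (p xor c)) xor (((~p) xor (~c)) & (~(p <=> c))) = True xor True = False

False


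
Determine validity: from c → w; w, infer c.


This is affirming the consequent (fallacy). There exist truth assignments where the premises are all true but the conclusion is false.

Invalid.


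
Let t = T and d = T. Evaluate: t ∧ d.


Conjunction is true only when both operands are true.
Substitute: t=T, d=T.
T ∧ T evaluates to T.

T


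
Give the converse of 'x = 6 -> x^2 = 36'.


The converse of (P → Q) is (Q → P). It is not in general equivalent to the original.
Here P = 'x = 6' and Q = 'x^2 = 36'.

If x^2 = 36, then x = 6.


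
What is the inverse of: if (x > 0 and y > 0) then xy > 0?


The inverse of (P → Q) is (¬P → ¬Q). It is equivalent to the converse, not to the original.
Here P = '(x > 0 and y > 0)' and Q = 'xy > 0'.

If not ((x > 0 and y > 0)), then not (xy > 0).


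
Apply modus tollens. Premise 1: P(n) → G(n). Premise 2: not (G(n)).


Modus tollens: from (P → Q) and ¬Q, infer ¬P.
Q = 'G(n)' is denied; since P → Q, P must also fail.

Not (P(n)).


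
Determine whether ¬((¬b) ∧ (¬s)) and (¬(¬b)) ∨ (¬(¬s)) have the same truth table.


Compare truth tables:
b | s | φ | ψ
-------------
F | F | F | F
T | F | T | T
F | T | T | T
T | T | T | T
The columns φ and ψ agree on every row.

Yes, they are logically equivalent.


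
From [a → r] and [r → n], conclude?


Hypothetical syllogism: from (P → Q) and (Q → R), infer (P → R).
Chain the two implications through the shared middle term 'r'.

a → n


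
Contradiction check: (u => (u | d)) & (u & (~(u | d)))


Truth table over {d, u}:
d | u | φ
---------
False | False | False
True | False | False
False | True | False
True | True | False
Every row is false.

Yes, it is a contradiction.


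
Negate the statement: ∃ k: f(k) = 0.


¬(∀ x: φ) = ∃ x: ¬φ, and ¬(∃ x: φ) = ∀ x: ¬φ.
Apply to the existential statement.

∀ k: ¬(f(k) = 0)


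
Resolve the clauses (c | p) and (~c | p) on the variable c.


The clauses contain complementary literals c and ~c.
Resolution eliminates this pair and disjoins the remaining literals (merging duplicates).

p


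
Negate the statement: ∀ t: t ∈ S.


¬(∀ x: φ) = ∃ x: ¬φ, and ¬(∃ x: φ) = ∀ x: ¬φ.
Apply to the universal statement.

∃ t: ¬(t ∈ S)


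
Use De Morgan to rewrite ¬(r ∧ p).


De Morgan: the negation of a conjunction is the disjunction of the negations.
Distribute ¬ across ∧, flipping it to ∨, and negate each literal.

(¬r) ∨ (¬p)


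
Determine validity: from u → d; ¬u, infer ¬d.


This is denying the antecedent (fallacy). There exist truth assignments where the premises are all true but the conclusion is false.

Invalid.


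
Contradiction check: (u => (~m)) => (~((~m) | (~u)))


Truth table over {m, u}:
m | u | φ
---------
False | False | False
True | False | False
False | True | False
True | True | True
Satisfying assignment at row 4: m=True, u=True gives True.

No, it is not a contradiction.


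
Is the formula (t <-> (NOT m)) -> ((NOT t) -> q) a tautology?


Build the truth table over {m, q, t}:
m | q | t | φ
-------------
F | F | F | T
T | F | F | F
F | T | F | T
T | T | F | T
F | F | T | T
T | F | T | T
F | T | T | T
T | T | T | T
Counterexample at row 2: with m=T, q=F, t=F, the formula is F.

No, it is not a tautology.


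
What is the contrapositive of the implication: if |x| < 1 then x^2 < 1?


The contrapositive of (P → Q) is (¬Q → ¬P); it is logically equivalent to the original.
Here P = '|x| < 1' and Q = 'x^2 < 1'.

If not (x^2 < 1), then not (|x| < 1).


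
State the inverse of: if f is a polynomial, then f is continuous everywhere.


The inverse of (P → Q) is (¬P → ¬Q). It is equivalent to the converse, not to the original.
Here P = 'f is a polynomial' and Q = 'f is continuous everywhere'.

If not (f is a polynomial), then not (f is continuous everywhere).
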